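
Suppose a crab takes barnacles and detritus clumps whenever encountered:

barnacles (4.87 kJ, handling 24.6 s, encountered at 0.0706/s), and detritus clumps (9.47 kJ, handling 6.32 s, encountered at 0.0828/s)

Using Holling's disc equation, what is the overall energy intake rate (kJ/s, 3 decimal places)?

R = Σλ_iE_i / (1 + Σλ_ih_i)
Numerator: 0.0706×4.87 + 0.0828×9.47 = 1.128
Denominator: 1 + 0.0706×24.6 + 0.0828×6.32 = 3.26
R = 1.128/3.26 = 0.346 kJ/s

0.346 kJ/s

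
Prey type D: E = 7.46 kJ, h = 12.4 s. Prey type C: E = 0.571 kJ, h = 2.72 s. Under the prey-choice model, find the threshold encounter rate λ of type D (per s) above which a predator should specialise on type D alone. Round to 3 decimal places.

Drop type C once their profitability E₂/h₂ falls below the rate achievable on type D alone: E₂/h₂ = λE₁/(1 + λh₁).
Solve for λ: λE₁h₂ = E₂(1 + λh₁) → λ(E₁h₂ − E₂h₁) = E₂ → λ = E₂/(E₁h₂ − E₂h₁).
λ = 0.571/(7.46×2.72 − 0.571×12.4) = 0.571/13.21 = 0.04322 per s.

0.043 per s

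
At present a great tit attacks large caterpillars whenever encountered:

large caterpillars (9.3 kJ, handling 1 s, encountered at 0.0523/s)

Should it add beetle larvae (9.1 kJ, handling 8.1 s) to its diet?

Yes

On large caterpillars alone, R = ΣλE/(1+Σλh) = 0.4864/1.052 = 0.4622 kJ/s.
Profitability of beetle larvae: 9.1/8.1 = 1.123 kJ/s.
1.123 > 0.4622, so adding beetle larvae raises the average — include it.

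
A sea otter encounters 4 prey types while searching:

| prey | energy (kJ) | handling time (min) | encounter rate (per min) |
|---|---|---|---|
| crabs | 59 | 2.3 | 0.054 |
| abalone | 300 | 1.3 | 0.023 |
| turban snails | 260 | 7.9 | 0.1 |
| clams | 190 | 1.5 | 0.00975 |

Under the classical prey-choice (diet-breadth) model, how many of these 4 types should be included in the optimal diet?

Rank by E/h (kJ/min): abalone 231, clams 127, turban snails 32.9, crabs 25.7. Include each in turn until the next type's E/h falls below the running intake rate.
Rate on top 1: 6.7. clams: 127 > 6.7 → include.
Rate on top 2: 8.379. turban snails: 32.9 > 8.379 → include.
Rate on top 3: 18.94. crabs: 25.7 > 18.94 → include.
Optimal diet: abalone, clams, turban snails, crabs — 4 of 4 types.

4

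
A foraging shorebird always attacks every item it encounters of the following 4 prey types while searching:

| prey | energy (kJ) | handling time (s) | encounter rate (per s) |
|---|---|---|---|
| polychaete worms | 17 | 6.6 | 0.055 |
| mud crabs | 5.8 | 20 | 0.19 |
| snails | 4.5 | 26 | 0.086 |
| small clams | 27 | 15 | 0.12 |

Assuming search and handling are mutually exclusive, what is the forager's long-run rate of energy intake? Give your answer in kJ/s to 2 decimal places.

0.62 kJ/s

R = Σλ_iE_i / (1 + Σλ_ih_i)
Numerator: 0.055×17 + 0.19×5.8 + 0.086×4.5 + 0.12×27 = 5.664
Denominator: 1 + 0.055×6.6 + 0.19×20 + 0.086×26 + 0.12×15 = 9.199
R = 5.664/9.199 = 0.6157 kJ/s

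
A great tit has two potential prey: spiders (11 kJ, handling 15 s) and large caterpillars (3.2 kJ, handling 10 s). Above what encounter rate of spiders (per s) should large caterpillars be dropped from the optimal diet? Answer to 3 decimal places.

0.052 per s

At the threshold, the rate on spiders alone equals the profitability of large caterpillars: λ·11/(1 + λ·15) = 3.2/10 = 0.32.
Rearranging, λ(11 − 0.32×15) = 0.32, so λ = 0.32/6.2 = 0.05161 per s.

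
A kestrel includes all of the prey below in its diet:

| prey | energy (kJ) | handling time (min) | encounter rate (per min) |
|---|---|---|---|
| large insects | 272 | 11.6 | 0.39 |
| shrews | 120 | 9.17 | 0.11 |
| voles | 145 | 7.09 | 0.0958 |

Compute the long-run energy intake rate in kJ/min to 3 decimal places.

18.465 kJ/min

Energy encountered per unit search time: 0.39×272 + 0.11×120 + 0.0958×145 = 133.2 kJ/min.
Handling time per unit search time: 0.39×11.6 + 0.11×9.17 + 0.0958×7.09 = 6.212.
Rate = 133.2/(1 + 6.212) = 18.47 kJ/min.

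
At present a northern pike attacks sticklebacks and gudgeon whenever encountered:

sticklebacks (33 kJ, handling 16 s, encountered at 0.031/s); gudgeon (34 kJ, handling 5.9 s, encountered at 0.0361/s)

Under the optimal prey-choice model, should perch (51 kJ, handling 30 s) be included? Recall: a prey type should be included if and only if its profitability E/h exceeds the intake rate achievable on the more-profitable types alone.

Intake rate on the current diet: R = (0.031×33 + 0.0361×34) / (1 + 0.031×16 + 0.0361×5.9) = 2.25/1.709 = 1.317 kJ/s.
perch: E/h = 51/30 = 1.7 kJ/s.
1.7 > 1.317, so adding perch raises the average — include it.

Yes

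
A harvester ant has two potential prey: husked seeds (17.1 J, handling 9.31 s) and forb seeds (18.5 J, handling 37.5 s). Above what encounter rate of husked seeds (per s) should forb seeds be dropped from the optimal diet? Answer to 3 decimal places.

0.039 per s

The zero-one rule: include forb seeds iff E₂/h₂ > λE₁/(1+λh₁). Equality gives the switch point.
λE₁h₂ = E₂ + λE₂h₁ ⇒ λ = E₂/(E₁h₂ − E₂h₁) = 18.5/(641.2 − 172.2) = 0.03944 per s.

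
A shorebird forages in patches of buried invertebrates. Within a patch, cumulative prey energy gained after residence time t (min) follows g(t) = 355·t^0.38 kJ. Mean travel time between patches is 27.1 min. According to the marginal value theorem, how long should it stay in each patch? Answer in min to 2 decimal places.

16.61 min

By the marginal value theorem, leave when the instantaneous gain rate g'(t) equals the habitat-wide average g(t)/(T + t).
g'(t) = 0.38·355·t^-0.62. Setting 0.38·355·t^-0.62 = 355·t^0.38/(27.1+t) gives 0.38(27.1+t) = t, so 0.62·t = 0.38×27.1.
t* = 0.38×27.1/0.62 = 16.61 min.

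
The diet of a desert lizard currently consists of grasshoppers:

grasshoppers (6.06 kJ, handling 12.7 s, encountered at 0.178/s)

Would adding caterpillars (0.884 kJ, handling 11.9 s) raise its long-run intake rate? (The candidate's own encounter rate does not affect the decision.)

Current rate: (0.178×6.06)/(1 + 0.178×12.7) = 0.3308 kJ/s.
caterpillars: E/h = 0.884/11.9 = 0.07429 kJ/s.
Since 0.07429 < R, time spent handling caterpillars is better spent searching.

No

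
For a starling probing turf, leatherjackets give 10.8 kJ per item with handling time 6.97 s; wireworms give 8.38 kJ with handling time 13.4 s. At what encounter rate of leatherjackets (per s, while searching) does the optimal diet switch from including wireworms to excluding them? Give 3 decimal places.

0.097 per s

Drop wireworms once their profitability E₂/h₂ falls below the rate achievable on leatherjackets alone: E₂/h₂ = λE₁/(1 + λh₁).
Solve for λ: λE₁h₂ = E₂(1 + λh₁) → λ(E₁h₂ − E₂h₁) = E₂ → λ = E₂/(E₁h₂ − E₂h₁).
λ = 8.38/(10.8×13.4 − 8.38×6.97) = 8.38/86.31 = 0.09709 per s.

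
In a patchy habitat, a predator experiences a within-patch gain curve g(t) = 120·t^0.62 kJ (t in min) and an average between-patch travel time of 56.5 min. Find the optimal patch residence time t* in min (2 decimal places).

By the marginal value theorem, leave when the instantaneous gain rate g'(t) equals the habitat-wide average g(t)/(T + t).
g'(t) = 0.62·120·t^-0.38. Setting 0.62·120·t^-0.38 = 120·t^0.62/(56.5+t) gives 0.62(56.5+t) = t, so 0.38·t = 0.62×56.5.
t* = 0.62×56.5/0.38 = 92.18 min.

92.18 min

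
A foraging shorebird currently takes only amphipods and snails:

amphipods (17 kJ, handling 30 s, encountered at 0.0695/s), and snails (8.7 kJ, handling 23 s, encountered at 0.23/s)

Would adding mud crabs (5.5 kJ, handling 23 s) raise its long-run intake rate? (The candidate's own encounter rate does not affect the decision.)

No

Current rate: (0.0695×17 + 0.23×8.7)/(1 + 0.0695×30 + 0.23×23) = 0.38 kJ/s.
Profitability of mud crabs: 5.5/23 = 0.2391 kJ/s.
0.2391 < 0.38, so adding mud crabs would lower the average — exclude it.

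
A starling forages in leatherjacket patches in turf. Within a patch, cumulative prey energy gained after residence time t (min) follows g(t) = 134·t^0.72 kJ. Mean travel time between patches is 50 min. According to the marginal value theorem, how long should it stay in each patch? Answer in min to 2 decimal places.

128.57 min

By the marginal value theorem, leave when the instantaneous gain rate g'(t) equals the habitat-wide average g(t)/(T + t).
g'(t) = 0.72·134·t^-0.28. Setting 0.72·134·t^-0.28 = 134·t^0.72/(50+t) gives 0.72(50+t) = t, so 0.28·t = 0.72×50.
t* = 0.72×50/0.28 = 128.6 min.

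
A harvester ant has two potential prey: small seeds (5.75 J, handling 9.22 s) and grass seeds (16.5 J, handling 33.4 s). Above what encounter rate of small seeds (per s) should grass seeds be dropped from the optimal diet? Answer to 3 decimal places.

The zero-one rule: include grass seeds iff E₂/h₂ > λE₁/(1+λh₁). Equality gives the switch point.
λE₁h₂ = E₂ + λE₂h₁ ⇒ λ = E₂/(E₁h₂ − E₂h₁) = 16.5/(192 − 152.1) = 0.4133 per s.

0.413 per s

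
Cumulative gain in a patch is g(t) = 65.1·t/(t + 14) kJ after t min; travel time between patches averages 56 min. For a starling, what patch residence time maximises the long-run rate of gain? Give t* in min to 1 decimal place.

28.0 min

By the marginal value theorem, leave when the instantaneous gain rate g'(t) equals the habitat-wide average g(t)/(T + t).
g'(t) = 65.1·14/(t + 14)². Setting 65.1·14/(t+14)² = 65.1t/[(t+14)(56+t)] gives 14(56+t) = t(t+14), so t² = 14×56 = 784.
t* = √784 = 28 min.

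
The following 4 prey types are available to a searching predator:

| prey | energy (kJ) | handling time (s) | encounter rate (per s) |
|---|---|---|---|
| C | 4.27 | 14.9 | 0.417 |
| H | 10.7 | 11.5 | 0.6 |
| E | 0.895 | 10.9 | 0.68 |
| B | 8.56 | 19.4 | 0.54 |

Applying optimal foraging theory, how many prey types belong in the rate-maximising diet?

1

Rank by E/h (kJ/s): H 0.93, B 0.441, C 0.287, E 0.0821. Include each in turn until the next type's E/h falls below the running intake rate.
Rate on top 1: 0.8127. B: 0.441 < 0.8127 → exclude; stop.
Optimal diet: H — 1 of 4 types.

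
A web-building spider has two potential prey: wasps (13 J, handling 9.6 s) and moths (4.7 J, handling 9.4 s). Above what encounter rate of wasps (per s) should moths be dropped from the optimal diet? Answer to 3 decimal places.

The zero-one rule: include moths iff E₂/h₂ > λE₁/(1+λh₁). Equality gives the switch point.
λE₁h₂ = E₂ + λE₂h₁ ⇒ λ = E₂/(E₁h₂ − E₂h₁) = 4.7/(122.2 − 45.12) = 0.06098 per s.

0.061 per s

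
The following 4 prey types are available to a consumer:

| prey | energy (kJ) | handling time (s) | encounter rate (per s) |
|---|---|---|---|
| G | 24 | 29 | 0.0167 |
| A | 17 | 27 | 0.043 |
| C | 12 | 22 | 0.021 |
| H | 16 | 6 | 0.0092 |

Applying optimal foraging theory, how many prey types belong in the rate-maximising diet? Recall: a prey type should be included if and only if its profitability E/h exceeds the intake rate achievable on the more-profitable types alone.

E/h in descending order: H 2.67, G 0.828, A 0.63, C 0.545 kJ/s. The optimal diet is the largest prefix of this list for which every included type satisfies E_i/h_i > R on the types above it.
Rate on top 1: 0.1395. G: 0.828 > 0.1395 → include.
Rate on top 2: 0.356. A: 0.63 > 0.356 → include.
Rate on top 3: 0.4736. C: 0.545 > 0.4736 → include.
Optimal diet: H, G, A, C — 4 of 4 types.

4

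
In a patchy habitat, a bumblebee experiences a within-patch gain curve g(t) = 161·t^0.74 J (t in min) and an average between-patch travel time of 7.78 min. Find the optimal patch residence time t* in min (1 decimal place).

Optimal t* satisfies g'(t*) = g(t*)/(T + t*).
g'(t) = 0.74·161·t^-0.26. Setting 0.74·161·t^-0.26 = 161·t^0.74/(7.78+t) gives 0.74(7.78+t) = t, so 0.26·t = 0.74×7.78.
t* = 0.74×7.78/0.26 = 22.14 min.

22.1 min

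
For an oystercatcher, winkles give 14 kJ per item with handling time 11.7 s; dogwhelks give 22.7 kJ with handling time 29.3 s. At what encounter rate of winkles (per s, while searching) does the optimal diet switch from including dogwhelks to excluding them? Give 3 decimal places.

Drop dogwhelks once their profitability E₂/h₂ falls below the rate achievable on winkles alone: E₂/h₂ = λE₁/(1 + λh₁).
Solve for λ: λE₁h₂ = E₂(1 + λh₁) → λ(E₁h₂ − E₂h₁) = E₂ → λ = E₂/(E₁h₂ − E₂h₁).
λ = 22.7/(14×29.3 − 22.7×11.7) = 22.7/144.6 = 0.157 per s.

0.157 per s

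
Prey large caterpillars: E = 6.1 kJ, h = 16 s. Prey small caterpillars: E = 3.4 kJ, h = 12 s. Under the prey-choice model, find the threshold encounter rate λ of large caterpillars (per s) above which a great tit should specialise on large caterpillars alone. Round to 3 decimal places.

The zero-one rule: include small caterpillars iff E₂/h₂ > λE₁/(1+λh₁). Equality gives the switch point.
λE₁h₂ = E₂ + λE₂h₁ ⇒ λ = E₂/(E₁h₂ − E₂h₁) = 3.4/(73.2 − 54.4) = 0.1809 per s.

0.181 per s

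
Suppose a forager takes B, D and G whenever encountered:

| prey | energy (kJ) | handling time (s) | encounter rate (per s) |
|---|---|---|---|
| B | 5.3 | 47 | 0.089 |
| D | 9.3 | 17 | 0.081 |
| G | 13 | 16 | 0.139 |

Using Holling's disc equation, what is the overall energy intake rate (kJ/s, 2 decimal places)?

R = Σλ_iE_i / (1 + Σλ_ih_i)
Numerator: 0.089×5.3 + 0.081×9.3 + 0.139×13 = 3.032
Denominator: 1 + 0.089×47 + 0.081×17 + 0.139×16 = 8.784
R = 3.032/8.784 = 0.3452 kJ/s

0.35 kJ/s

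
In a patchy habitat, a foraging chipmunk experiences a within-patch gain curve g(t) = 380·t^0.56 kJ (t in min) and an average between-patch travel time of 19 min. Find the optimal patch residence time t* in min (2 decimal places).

24.18 min

Maximise g(t)/(T+t): set derivative to zero → g'(t)(T+t) = g(t).
g'(t) = 0.56·380·t^-0.44. Setting 0.56·380·t^-0.44 = 380·t^0.56/(19+t) gives 0.56(19+t) = t, so 0.44·t = 0.56×19.
t* = 0.56×19/0.44 = 24.18 min.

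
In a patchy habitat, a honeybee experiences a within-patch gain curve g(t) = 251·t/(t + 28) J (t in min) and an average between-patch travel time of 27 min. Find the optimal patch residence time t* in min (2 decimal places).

By the marginal value theorem, leave when the instantaneous gain rate g'(t) equals the habitat-wide average g(t)/(T + t).
g'(t) = 251·28/(t + 28)². Setting 251·28/(t+28)² = 251t/[(t+28)(27+t)] gives 28(27+t) = t(t+28), so t² = 28×27 = 756.
t* = √756 = 27.5 min.

27.50 min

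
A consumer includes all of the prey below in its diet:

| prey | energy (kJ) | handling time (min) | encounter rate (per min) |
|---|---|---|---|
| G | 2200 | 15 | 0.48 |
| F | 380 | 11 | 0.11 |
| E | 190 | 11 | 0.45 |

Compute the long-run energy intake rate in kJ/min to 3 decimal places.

R = (0.48×2200 + 0.11×380 + 0.45×190) / (1 + 0.48×15 + 0.11×11 + 0.45×11) = 1183/14.36 = 82.4 kJ/min.

82.403 kJ/min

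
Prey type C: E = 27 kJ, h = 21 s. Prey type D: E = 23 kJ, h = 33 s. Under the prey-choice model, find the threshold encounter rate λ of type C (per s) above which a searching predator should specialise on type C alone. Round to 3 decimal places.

At the threshold, the rate on type C alone equals the profitability of type D: λ·27/(1 + λ·21) = 23/33 = 0.697.
Rearranging, λ(27 − 0.697×21) = 0.697, so λ = 0.697/12.36 = 0.05637 per s.

0.056 per s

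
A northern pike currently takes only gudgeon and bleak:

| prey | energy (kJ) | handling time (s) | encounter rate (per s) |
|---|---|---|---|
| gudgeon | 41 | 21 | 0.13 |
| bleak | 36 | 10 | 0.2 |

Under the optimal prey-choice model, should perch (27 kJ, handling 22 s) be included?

Current rate: (0.13×41 + 0.2×36)/(1 + 0.13×21 + 0.2×10) = 2.187 kJ/s.
Profitability of perch: 27/22 = 1.227 kJ/s.
Since 1.227 < R, time spent handling perch is better spent searching.

No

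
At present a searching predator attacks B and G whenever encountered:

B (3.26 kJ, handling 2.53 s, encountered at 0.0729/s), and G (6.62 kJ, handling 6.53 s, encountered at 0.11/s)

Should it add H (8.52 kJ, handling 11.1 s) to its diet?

Yes

Intake rate on the current diet: R = (0.0729×3.26 + 0.11×6.62) / (1 + 0.0729×2.53 + 0.11×6.53) = 0.9659/1.903 = 0.5076 kJ/s.
Profitability of H: 8.52/11.1 = 0.7676 kJ/s.
Since 0.7676 > R, including H increases the long-run rate.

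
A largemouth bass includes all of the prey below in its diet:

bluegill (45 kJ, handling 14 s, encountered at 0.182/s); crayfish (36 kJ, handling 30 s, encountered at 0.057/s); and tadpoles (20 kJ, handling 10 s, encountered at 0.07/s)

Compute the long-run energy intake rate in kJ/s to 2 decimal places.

1.95 kJ/s

R = (0.182×45 + 0.057×36 + 0.07×20) / (1 + 0.182×14 + 0.057×30 + 0.07×10) = 11.64/5.958 = 1.954 kJ/s.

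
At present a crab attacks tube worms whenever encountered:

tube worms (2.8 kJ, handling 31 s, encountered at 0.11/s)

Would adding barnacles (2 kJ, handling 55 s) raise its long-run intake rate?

No

Current rate: (0.11×2.8)/(1 + 0.11×31) = 0.06984 kJ/s.
Profitability of barnacles: 2/55 = 0.03636 kJ/s.
Since 0.03636 < R, time spent handling barnacles is better spent searching.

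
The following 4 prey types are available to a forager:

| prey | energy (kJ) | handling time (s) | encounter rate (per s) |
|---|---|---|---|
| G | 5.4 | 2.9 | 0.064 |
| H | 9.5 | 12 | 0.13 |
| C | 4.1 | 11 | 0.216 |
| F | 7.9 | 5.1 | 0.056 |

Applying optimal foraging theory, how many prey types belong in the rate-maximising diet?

3

Profitabilities (E/h, kJ/s): G 1.86, F 1.55, H 0.792, C 0.373. Add prey in this order while the next type's profitability exceeds the intake rate on those already taken.
Rate on top 1: 0.2915. F: 1.55 > 0.2915 → include.
Rate on top 2: 0.5356. H: 0.792 > 0.5356 → include.
Rate on top 3: 0.6674. C: 0.373 < 0.6674 → exclude; stop.
Optimal diet: G, F, H — 3 of 4 types.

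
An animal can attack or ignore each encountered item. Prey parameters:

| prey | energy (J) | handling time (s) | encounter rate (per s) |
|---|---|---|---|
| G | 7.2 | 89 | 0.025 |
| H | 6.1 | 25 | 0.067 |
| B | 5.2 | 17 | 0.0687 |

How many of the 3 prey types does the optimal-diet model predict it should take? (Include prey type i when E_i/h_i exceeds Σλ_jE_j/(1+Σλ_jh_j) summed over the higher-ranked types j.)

2

E/h in descending order: B 0.306, H 0.244, G 0.0809 J/s. The optimal diet is the largest prefix of this list for which every included type satisfies E_i/h_i > R on the types above it.
Rate on top 1: 0.1648. H: 0.244 > 0.1648 → include.
Rate on top 2: 0.1993. G: 0.0809 < 0.1993 → exclude; stop.
Optimal diet: B, H — 2 of 3 types.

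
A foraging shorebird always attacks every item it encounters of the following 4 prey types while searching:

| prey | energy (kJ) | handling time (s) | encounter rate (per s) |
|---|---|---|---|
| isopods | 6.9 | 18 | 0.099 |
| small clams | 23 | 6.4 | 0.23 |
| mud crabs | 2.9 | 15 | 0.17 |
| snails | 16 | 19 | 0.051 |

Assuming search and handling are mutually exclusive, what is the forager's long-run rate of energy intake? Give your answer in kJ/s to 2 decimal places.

Energy encountered per unit search time: 0.099×6.9 + 0.23×23 + 0.17×2.9 + 0.051×16 = 7.282 kJ/s.
Handling time per unit search time: 0.099×18 + 0.23×6.4 + 0.17×15 + 0.051×19 = 6.773.
Rate = 7.282/(1 + 6.773) = 0.9368 kJ/s.

0.94 kJ/s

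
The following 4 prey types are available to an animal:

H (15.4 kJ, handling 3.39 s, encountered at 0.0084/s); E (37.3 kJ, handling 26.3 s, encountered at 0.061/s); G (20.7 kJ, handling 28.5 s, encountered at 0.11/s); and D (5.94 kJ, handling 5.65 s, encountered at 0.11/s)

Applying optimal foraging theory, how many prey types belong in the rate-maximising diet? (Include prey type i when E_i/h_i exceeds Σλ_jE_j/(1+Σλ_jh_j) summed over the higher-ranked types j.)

3

Rank by E/h (kJ/s): H 4.54, E 1.42, D 1.05, G 0.726. Include each in turn until the next type's E/h falls below the running intake rate.
Rate on top 1: 0.1258. E: 1.42 > 0.1258 → include.
Rate on top 2: 0.9134. D: 1.05 > 0.9134 → include.
Rate on top 3: 0.9397. G: 0.726 < 0.9397 → exclude; stop.
Optimal diet: H, E, D — 3 of 4 types.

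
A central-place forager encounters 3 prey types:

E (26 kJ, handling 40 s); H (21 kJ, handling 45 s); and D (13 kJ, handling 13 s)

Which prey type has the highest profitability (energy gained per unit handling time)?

In descending order of E/h:
D: 13/13 = 1 kJ/s
E: 26/40 = 0.65 kJ/s
H: 21/45 = 0.467 kJ/s

D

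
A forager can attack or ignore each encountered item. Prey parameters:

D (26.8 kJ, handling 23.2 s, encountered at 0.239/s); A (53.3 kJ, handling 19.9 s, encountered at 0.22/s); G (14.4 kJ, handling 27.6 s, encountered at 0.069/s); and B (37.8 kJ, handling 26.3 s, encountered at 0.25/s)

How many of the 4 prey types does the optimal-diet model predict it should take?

Profitabilities (E/h, kJ/s): A 2.68, B 1.44, D 1.16, G 0.522. Add prey in this order while the next type's profitability exceeds the intake rate on those already taken.
Rate on top 1: 2.18. B: 1.44 < 2.18 → exclude; stop.
Optimal diet: A — 1 of 4 types.

1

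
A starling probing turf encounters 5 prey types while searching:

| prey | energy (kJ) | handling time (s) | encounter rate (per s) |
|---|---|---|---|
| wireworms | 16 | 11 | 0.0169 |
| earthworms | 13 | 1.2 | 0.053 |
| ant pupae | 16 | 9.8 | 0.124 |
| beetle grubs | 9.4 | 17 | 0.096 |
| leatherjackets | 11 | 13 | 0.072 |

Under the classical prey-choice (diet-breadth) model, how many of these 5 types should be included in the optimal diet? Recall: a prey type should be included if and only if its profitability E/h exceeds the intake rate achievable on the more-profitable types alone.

Profitabilities (E/h, kJ/s): earthworms 10.8, ant pupae 1.63, wireworms 1.45, leatherjackets 0.846, beetle grubs 0.553. Add prey in this order while the next type's profitability exceeds the intake rate on those already taken.
Rate on top 1: 0.6478. ant pupae: 1.63 > 0.6478 → include.
Rate on top 2: 1.173. wireworms: 1.45 > 1.173 → include.
Rate on top 3: 1.194. leatherjackets: 0.846 < 1.194 → exclude; stop.
Optimal diet: earthworms, ant pupae, wireworms — 3 of 5 types.

3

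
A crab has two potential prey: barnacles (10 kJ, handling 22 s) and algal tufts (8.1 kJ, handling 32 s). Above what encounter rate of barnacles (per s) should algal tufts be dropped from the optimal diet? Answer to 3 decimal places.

0.057 per s

At the threshold, the rate on barnacles alone equals the profitability of algal tufts: λ·10/(1 + λ·22) = 8.1/32 = 0.2531.
Rearranging, λ(10 − 0.2531×22) = 0.2531, so λ = 0.2531/4.431 = 0.05712 per s.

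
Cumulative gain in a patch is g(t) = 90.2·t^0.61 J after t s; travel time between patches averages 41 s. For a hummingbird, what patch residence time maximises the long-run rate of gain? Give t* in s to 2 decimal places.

Maximise g(t)/(T+t): set derivative to zero → g'(t)(T+t) = g(t).
g'(t) = 0.61·90.2·t^-0.39. Setting 0.61·90.2·t^-0.39 = 90.2·t^0.61/(41+t) gives 0.61(41+t) = t, so 0.39·t = 0.61×41.
t* = 0.61×41/0.39 = 64.13 s.

64.13 s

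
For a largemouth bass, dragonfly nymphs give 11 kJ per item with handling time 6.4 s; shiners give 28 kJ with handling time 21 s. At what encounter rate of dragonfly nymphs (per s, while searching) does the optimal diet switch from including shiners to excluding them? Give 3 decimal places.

0.541 per s

At the threshold, the rate on dragonfly nymphs alone equals the profitability of shiners: λ·11/(1 + λ·6.4) = 28/21 = 1.333.
Rearranging, λ(11 − 1.333×6.4) = 1.333, so λ = 1.333/2.467 = 0.5405 per s.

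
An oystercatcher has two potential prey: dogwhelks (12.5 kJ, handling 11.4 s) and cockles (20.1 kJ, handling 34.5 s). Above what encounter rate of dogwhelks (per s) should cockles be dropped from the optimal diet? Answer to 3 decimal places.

0.099 per s

The zero-one rule: include cockles iff E₂/h₂ > λE₁/(1+λh₁). Equality gives the switch point.
λE₁h₂ = E₂ + λE₂h₁ ⇒ λ = E₂/(E₁h₂ − E₂h₁) = 20.1/(431.2 − 229.1) = 0.09945 per s.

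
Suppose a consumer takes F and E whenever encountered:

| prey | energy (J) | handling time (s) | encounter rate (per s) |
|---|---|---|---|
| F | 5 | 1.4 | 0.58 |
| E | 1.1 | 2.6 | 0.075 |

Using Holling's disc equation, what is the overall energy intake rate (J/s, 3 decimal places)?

R = (0.58×5 + 0.075×1.1) / (1 + 0.58×1.4 + 0.075×2.6) = 2.982/2.007 = 1.486 J/s.

1.486 J/s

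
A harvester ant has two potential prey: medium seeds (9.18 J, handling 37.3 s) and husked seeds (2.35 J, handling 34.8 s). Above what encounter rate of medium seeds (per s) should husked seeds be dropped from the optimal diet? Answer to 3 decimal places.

0.010 per s

At the threshold, the rate on medium seeds alone equals the profitability of husked seeds: λ·9.18/(1 + λ·37.3) = 2.35/34.8 = 0.06753.
Rearranging, λ(9.18 − 0.06753×37.3) = 0.06753, so λ = 0.06753/6.661 = 0.01014 per s.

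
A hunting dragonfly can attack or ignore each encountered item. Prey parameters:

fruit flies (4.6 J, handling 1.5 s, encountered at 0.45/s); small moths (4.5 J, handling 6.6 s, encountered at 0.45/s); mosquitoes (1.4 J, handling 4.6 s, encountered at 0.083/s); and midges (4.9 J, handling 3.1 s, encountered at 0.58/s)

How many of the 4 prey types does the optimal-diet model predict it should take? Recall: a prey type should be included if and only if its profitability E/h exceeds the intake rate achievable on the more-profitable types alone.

2

Rank by E/h (J/s): fruit flies 3.07, midges 1.58, small moths 0.682, mosquitoes 0.304. Include each in turn until the next type's E/h falls below the running intake rate.
Rate on top 1: 1.236. midges: 1.58 > 1.236 → include.
Rate on top 2: 1.414. small moths: 0.682 < 1.414 → exclude; stop.
Optimal diet: fruit flies, midges — 2 of 4 types.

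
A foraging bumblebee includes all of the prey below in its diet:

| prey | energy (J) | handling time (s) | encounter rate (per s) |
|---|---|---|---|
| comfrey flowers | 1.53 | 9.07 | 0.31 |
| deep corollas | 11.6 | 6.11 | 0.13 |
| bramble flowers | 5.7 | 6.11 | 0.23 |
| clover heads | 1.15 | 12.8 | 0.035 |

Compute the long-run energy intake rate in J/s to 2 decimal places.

Energy encountered per unit search time: 0.31×1.53 + 0.13×11.6 + 0.23×5.7 + 0.035×1.15 = 3.334 J/s.
Handling time per unit search time: 0.31×9.07 + 0.13×6.11 + 0.23×6.11 + 0.035×12.8 = 5.459.
Rate = 3.334/(1 + 5.459) = 0.5161 J/s.

0.52 J/s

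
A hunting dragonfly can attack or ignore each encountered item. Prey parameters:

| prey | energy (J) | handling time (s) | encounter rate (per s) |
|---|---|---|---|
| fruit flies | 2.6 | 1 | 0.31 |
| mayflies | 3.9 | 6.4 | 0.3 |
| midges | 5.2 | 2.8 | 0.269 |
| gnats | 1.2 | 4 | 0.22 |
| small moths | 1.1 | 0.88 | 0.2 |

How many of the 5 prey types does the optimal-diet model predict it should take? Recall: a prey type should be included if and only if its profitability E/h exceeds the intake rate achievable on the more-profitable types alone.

E/h in descending order: fruit flies 2.6, midges 1.86, small moths 1.25, mayflies 0.609, gnats 0.3 J/s. The optimal diet is the largest prefix of this list for which every included type satisfies E_i/h_i > R on the types above it.
Rate on top 1: 0.6153. midges: 1.86 > 0.6153 → include.
Rate on top 2: 1.069. small moths: 1.25 > 1.069 → include.
Rate on top 3: 1.083. mayflies: 0.609 < 1.083 → exclude; stop.
Optimal diet: fruit flies, midges, small moths — 3 of 5 types.

3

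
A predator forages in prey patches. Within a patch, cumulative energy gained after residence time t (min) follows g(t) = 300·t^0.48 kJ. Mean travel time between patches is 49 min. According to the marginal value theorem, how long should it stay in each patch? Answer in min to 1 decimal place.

Maximise g(t)/(T+t): set derivative to zero → g'(t)(T+t) = g(t).
g'(t) = 0.48·300·t^-0.52. Setting 0.48·300·t^-0.52 = 300·t^0.48/(49+t) gives 0.48(49+t) = t, so 0.52·t = 0.48×49.
t* = 0.48×49/0.52 = 45.23 min.

45.2 min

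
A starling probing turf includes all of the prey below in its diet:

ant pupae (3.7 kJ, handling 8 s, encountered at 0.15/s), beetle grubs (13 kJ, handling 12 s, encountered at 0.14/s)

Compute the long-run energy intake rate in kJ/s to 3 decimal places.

Energy encountered per unit search time: 0.15×3.7 + 0.14×13 = 2.375 kJ/s.
Handling time per unit search time: 0.15×8 + 0.14×12 = 2.88.
Rate = 2.375/(1 + 2.88) = 0.6121 kJ/s.

0.612 kJ/s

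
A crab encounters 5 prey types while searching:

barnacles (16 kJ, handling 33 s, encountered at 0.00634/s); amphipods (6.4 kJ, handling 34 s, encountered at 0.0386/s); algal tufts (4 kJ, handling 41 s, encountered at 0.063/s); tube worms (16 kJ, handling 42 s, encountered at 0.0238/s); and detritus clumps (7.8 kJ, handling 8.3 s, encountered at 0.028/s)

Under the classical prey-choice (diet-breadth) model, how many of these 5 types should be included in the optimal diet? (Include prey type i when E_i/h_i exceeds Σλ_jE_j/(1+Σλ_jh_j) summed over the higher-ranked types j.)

3

Profitabilities (E/h, kJ/s): detritus clumps 0.94, barnacles 0.485, tube worms 0.381, amphipods 0.188, algal tufts 0.0976. Add prey in this order while the next type's profitability exceeds the intake rate on those already taken.
Rate on top 1: 0.1772. barnacles: 0.485 > 0.1772 → include.
Rate on top 2: 0.2219. tube worms: 0.381 > 0.2219 → include.
Rate on top 3: 0.287. amphipods: 0.188 < 0.287 → exclude; stop.
Optimal diet: detritus clumps, barnacles, tube worms — 3 of 5 types.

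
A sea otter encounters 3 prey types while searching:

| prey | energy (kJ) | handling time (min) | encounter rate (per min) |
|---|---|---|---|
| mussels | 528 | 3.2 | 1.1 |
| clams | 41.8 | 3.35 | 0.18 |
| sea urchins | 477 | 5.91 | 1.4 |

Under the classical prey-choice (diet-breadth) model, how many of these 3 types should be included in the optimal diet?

Rank by E/h (kJ/min): mussels 165, sea urchins 80.7, clams 12.5. Include each in turn until the next type's E/h falls below the running intake rate.
Rate on top 1: 128.5. sea urchins: 80.7 < 128.5 → exclude; stop.
Optimal diet: mussels — 1 of 3 types.

1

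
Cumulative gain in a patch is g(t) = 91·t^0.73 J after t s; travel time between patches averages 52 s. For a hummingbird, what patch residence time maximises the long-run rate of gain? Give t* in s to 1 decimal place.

Optimal t* satisfies g'(t*) = g(t*)/(T + t*).
g'(t) = 0.73·91·t^-0.27. Setting 0.73·91·t^-0.27 = 91·t^0.73/(52+t) gives 0.73(52+t) = t, so 0.27·t = 0.73×52.
t* = 0.73×52/0.27 = 140.6 s.

140.6 s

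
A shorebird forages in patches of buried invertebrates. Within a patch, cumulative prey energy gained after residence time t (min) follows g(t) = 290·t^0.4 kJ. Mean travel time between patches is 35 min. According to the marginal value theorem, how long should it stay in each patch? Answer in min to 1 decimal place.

Optimal t* satisfies g'(t*) = g(t*)/(T + t*).
g'(t) = 0.4·290·t^-0.6. Setting 0.4·290·t^-0.6 = 290·t^0.4/(35+t) gives 0.4(35+t) = t, so 0.60·t = 0.4×35.
t* = 0.4×35/0.60 = 23.33 min.

23.3 min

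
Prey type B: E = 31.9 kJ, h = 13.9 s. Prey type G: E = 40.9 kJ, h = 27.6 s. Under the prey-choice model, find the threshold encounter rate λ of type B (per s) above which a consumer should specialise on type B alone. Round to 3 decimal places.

At the threshold, the rate on type B alone equals the profitability of type G: λ·31.9/(1 + λ·13.9) = 40.9/27.6 = 1.482.
Rearranging, λ(31.9 − 1.482×13.9) = 1.482, so λ = 1.482/11.3 = 0.1311 per s.

0.131 per s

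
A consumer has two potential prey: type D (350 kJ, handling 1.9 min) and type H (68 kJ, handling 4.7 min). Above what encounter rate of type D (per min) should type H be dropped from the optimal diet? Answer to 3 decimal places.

0.045 per min

Drop type H once their profitability E₂/h₂ falls below the rate achievable on type D alone: E₂/h₂ = λE₁/(1 + λh₁).
Solve for λ: λE₁h₂ = E₂(1 + λh₁) → λ(E₁h₂ − E₂h₁) = E₂ → λ = E₂/(E₁h₂ − E₂h₁).
λ = 68/(350×4.7 − 68×1.9) = 68/1516 = 0.04486 per min.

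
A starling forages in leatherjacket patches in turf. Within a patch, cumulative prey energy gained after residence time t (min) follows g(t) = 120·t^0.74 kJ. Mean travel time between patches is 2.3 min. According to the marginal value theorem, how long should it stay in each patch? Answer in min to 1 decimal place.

Maximise g(t)/(T+t): set derivative to zero → g'(t)(T+t) = g(t).
g'(t) = 0.74·120·t^-0.26. Setting 0.74·120·t^-0.26 = 120·t^0.74/(2.3+t) gives 0.74(2.3+t) = t, so 0.26·t = 0.74×2.3.
t* = 0.74×2.3/0.26 = 6.546 min.

6.5 min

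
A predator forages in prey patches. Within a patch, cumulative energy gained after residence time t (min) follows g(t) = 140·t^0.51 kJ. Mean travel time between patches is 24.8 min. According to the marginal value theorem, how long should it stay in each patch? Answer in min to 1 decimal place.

Optimal t* satisfies g'(t*) = g(t*)/(T + t*).
g'(t) = 0.51·140·t^-0.49. Setting 0.51·140·t^-0.49 = 140·t^0.51/(24.8+t) gives 0.51(24.8+t) = t, so 0.49·t = 0.51×24.8.
t* = 0.51×24.8/0.49 = 25.81 min.

25.8 min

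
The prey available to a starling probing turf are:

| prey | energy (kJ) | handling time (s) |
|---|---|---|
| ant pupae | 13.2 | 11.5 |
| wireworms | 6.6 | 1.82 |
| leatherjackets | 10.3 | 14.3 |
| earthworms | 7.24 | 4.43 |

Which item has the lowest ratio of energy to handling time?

leatherjackets

Profitability E/h (kJ/s): ant pupae = 13.2/11.5 = 1.15, wireworms = 6.6/1.82 = 3.63, leatherjackets = 10.3/14.3 = 0.72, earthworms = 7.24/4.43 = 1.63.
Ranked: wireworms > earthworms > ant pupae > leatherjackets.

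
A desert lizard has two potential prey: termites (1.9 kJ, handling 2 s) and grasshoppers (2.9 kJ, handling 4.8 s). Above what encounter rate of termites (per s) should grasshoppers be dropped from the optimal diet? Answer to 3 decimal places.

0.873 per s

Drop grasshoppers once their profitability E₂/h₂ falls below the rate achievable on termites alone: E₂/h₂ = λE₁/(1 + λh₁).
Solve for λ: λE₁h₂ = E₂(1 + λh₁) → λ(E₁h₂ − E₂h₁) = E₂ → λ = E₂/(E₁h₂ − E₂h₁).
λ = 2.9/(1.9×4.8 − 2.9×2) = 2.9/3.32 = 0.8735 per s.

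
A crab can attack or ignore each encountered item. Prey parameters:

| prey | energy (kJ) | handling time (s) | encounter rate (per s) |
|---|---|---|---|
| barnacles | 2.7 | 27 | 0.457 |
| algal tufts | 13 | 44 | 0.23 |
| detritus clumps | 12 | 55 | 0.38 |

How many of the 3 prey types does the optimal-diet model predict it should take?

Profitabilities (E/h, kJ/s): algal tufts 0.295, detritus clumps 0.218, barnacles 0.1. Add prey in this order while the next type's profitability exceeds the intake rate on those already taken.
Rate on top 1: 0.2689. detritus clumps: 0.218 < 0.2689 → exclude; stop.
Optimal diet: algal tufts — 1 of 3 types.

1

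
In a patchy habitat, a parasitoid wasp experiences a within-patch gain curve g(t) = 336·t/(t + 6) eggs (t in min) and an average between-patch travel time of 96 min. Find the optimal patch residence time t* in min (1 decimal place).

24.0 min

By the marginal value theorem, leave when the instantaneous gain rate g'(t) equals the habitat-wide average g(t)/(T + t).
g'(t) = 336·6/(t + 6)². Setting 336·6/(t+6)² = 336t/[(t+6)(96+t)] gives 6(96+t) = t(t+6), so t² = 6×96 = 576.
t* = √576 = 24 min.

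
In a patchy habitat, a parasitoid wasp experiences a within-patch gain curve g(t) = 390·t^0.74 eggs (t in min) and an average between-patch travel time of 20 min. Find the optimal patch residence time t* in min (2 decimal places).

56.92 min

Optimal t* satisfies g'(t*) = g(t*)/(T + t*).
g'(t) = 0.74·390·t^-0.26. Setting 0.74·390·t^-0.26 = 390·t^0.74/(20+t) gives 0.74(20+t) = t, so 0.26·t = 0.74×20.
t* = 0.74×20/0.26 = 56.92 min.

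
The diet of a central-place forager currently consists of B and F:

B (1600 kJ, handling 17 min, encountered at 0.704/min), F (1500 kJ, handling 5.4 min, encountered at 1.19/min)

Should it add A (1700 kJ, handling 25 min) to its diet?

Intake rate on the current diet: R = (0.704×1600 + 1.19×1500) / (1 + 0.704×17 + 1.19×5.4) = 2911/19.39 = 150.1 kJ/min.
A: E/h = 1700/25 = 68 kJ/min.
68 < 150.1, so adding A would lower the average — exclude it.

No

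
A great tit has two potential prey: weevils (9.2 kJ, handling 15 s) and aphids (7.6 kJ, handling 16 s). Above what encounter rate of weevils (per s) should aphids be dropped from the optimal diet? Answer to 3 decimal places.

The zero-one rule: include aphids iff E₂/h₂ > λE₁/(1+λh₁). Equality gives the switch point.
λE₁h₂ = E₂ + λE₂h₁ ⇒ λ = E₂/(E₁h₂ − E₂h₁) = 7.6/(147.2 − 114) = 0.2289 per s.

0.229 per s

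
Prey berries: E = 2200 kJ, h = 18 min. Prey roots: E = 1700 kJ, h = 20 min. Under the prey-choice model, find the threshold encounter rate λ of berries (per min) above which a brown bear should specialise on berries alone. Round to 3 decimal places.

0.127 per min

Drop roots once their profitability E₂/h₂ falls below the rate achievable on berries alone: E₂/h₂ = λE₁/(1 + λh₁).
Solve for λ: λE₁h₂ = E₂(1 + λh₁) → λ(E₁h₂ − E₂h₁) = E₂ → λ = E₂/(E₁h₂ − E₂h₁).
λ = 1700/(2200×20 − 1700×18) = 1700/1.34e+04 = 0.1269 per min.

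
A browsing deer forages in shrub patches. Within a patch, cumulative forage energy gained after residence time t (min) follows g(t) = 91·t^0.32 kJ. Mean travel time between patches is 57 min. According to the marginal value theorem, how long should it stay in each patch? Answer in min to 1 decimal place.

Maximise g(t)/(T+t): set derivative to zero → g'(t)(T+t) = g(t).
g'(t) = 0.32·91·t^-0.68. Setting 0.32·91·t^-0.68 = 91·t^0.32/(57+t) gives 0.32(57+t) = t, so 0.68·t = 0.32×57.
t* = 0.32×57/0.68 = 26.82 min.

26.8 min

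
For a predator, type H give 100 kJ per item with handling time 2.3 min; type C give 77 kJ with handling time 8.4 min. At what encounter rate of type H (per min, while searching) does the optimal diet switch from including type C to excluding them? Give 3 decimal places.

The zero-one rule: include type C iff E₂/h₂ > λE₁/(1+λh₁). Equality gives the switch point.
λE₁h₂ = E₂ + λE₂h₁ ⇒ λ = E₂/(E₁h₂ − E₂h₁) = 77/(840 − 177.1) = 0.1162 per min.

0.116 per min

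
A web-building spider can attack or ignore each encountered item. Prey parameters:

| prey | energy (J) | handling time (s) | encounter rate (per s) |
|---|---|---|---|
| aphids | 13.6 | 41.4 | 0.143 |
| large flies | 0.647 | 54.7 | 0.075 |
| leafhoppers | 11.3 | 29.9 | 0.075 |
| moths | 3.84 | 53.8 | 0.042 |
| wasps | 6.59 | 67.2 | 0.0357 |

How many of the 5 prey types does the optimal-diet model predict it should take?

Rank by E/h (J/s): leafhoppers 0.378, aphids 0.329, wasps 0.0981, moths 0.0714, large flies 0.0118. Include each in turn until the next type's E/h falls below the running intake rate.
Rate on top 1: 0.2614. aphids: 0.329 > 0.2614 → include.
Rate on top 2: 0.3047. wasps: 0.0981 < 0.3047 → exclude; stop.
Optimal diet: leafhoppers, aphids — 2 of 5 types.

2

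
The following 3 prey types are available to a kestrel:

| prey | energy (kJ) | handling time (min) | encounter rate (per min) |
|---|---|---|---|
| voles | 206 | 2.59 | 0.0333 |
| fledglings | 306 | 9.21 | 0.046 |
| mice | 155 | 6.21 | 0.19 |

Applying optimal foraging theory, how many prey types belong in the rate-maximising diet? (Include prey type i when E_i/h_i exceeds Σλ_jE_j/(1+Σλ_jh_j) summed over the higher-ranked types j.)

3

E/h in descending order: voles 79.5, fledglings 33.2, mice 25 kJ/min. The optimal diet is the largest prefix of this list for which every included type satisfies E_i/h_i > R on the types above it.
Rate on top 1: 6.315. fledglings: 33.2 > 6.315 → include.
Rate on top 2: 13.87. mice: 25 > 13.87 → include.
Optimal diet: voles, fledglings, mice — 3 of 3 types.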